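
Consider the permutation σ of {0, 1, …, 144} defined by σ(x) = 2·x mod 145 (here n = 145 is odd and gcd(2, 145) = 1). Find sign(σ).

Trace 137: π^k(137) = [137, 129, 113, 81, 17, 34, 68] for k=0..6.
π_2 has 7 disjoint cycles with lengths [28, 28, 28, 28, 28, 4, 1] on {0,…,144}.
145 − 7 = 138 transpositions; sign(π) = (−1)^138 = +1.
Zolotarev: (2|145) = +1, matching the cycle-count sign.

+1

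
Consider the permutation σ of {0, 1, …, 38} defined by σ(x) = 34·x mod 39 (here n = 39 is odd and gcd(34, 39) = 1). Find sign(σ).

Orbit of 34 under x↦34x: [34, 25, 31, 1]… (length divides ord_39(34)).
π_34 has 12 disjoint cycles with lengths [4, 4, 4, 4, 4, 4, 4, 4, 4, 1, 1, 1] on {0,…,38}.
With 12 cycles on 39 points, sign = (−1)^{39−12} = -1.
Via Zolotarev, sign(π_{34}) = (34|39) = -1.

-1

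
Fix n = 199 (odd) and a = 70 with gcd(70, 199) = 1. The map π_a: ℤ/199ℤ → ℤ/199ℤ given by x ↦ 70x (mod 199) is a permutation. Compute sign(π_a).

+1

Orbit of 160 under x↦70x: [160, 56, 139, 178, 122, 182, 4]… (length divides ord_199(70)).
Cycle lengths of π_70 on ℤ/199ℤ: [99, 99, 1]; 3 cycles in total.
199 − 3 = 196 transpositions; sign(π) = (−1)^196 = +1.
The Jacobi symbol (70|199) = +1 (Zolotarev) agrees.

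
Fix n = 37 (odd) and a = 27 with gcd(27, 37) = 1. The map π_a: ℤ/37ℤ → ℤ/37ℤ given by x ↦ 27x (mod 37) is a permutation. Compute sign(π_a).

Start at x=10: 10 → 11 → 1 → 27 → 26 → 36 → 10 (one orbit).
Decompose π into cycles: lengths [6, 6, 6, 6, 6, 6, 1] (7 cycles, including the fixed point 0).
With 7 cycles on 37 points, sign = (−1)^{37−7} = +1.
Zolotarev: (27|37) = +1, matching the cycle-count sign.

+1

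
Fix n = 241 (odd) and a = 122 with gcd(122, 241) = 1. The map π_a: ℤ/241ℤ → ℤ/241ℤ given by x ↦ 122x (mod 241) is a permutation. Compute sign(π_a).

+1

Orbit of 122 under x↦122x: [122, 183, 154, 231, 226, 98, 147]… (length divides ord_241(122)).
π_122 has 9 disjoint cycles with lengths [30, 30, 30, 30, 30, 30, 30, 30, 1] on {0,…,240}.
241 − 9 = 232 transpositions; sign(π) = (−1)^232 = +1.
Zolotarev: (122|241) = +1, matching the cycle-count sign.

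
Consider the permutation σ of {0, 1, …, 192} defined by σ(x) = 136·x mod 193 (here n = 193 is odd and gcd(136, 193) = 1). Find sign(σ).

Start at x=192: 192 → 57 → 32 → 106 → 134 → 82 → 151 → … (one orbit).
π_136 has 2 disjoint cycles with lengths [192, 1] on {0,…,192}.
193 − 2 = 191 transpositions; sign(π) = (−1)^191 = -1.
Via Zolotarev, sign(π_{136}) = (136|193) = -1.

-1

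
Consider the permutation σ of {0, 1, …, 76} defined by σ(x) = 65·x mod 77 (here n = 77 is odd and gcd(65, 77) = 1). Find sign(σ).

-1

Trace 1: π^k(1) = [1, 65, 67, 43, 23, 32] for k=0..5.
Cycle lengths of π_65 on ℤ/77ℤ: [6, 6, 6, 6, 6, 6, 6, 6, 6, 6, 3, 3, 2, 2, 2, 2, 2, 1]; 18 cycles in total.
18 cycles on 77: each ℓ→(−1)^(ℓ−1), product (−1)^59 = -1.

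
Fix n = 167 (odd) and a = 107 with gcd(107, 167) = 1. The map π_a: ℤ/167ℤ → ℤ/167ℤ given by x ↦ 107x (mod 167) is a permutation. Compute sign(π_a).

Trace 58: π^k(58) = [58, 27, 50, 6, 141, 57, 87] for k=0..6.
3 cycles of lengths [83, 83, 1].
167 − 3 = 164 transpositions; sign(π) = (−1)^164 = +1.
Check: (107/167) = +1 by Zolotarev.

+1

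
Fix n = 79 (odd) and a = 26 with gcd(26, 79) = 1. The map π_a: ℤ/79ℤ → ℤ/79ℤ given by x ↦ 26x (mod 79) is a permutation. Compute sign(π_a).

Orbit of 36 under x↦26x: [36, 67, 4, 25, 18, 73, 2]… (length divides ord_79(26)).
Decompose π into cycles: lengths [39, 39, 1] (3 cycles, including the fixed point 0).
With 3 cycles on 79 points, sign = (−1)^{79−3} = +1.
(26|79)_J = +1 (Zolotarev's lemma cross-check).

+1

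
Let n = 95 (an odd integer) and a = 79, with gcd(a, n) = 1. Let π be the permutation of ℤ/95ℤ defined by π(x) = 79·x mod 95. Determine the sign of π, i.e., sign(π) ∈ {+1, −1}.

-1

Orbit of 61 under x↦79x: [61, 69, 36, 89, 1, 79, 66]… (length divides ord_95(79)).
Decompose π into cycles: lengths [18, 18, 18, 18, 18, 2, 2, 1] (8 cycles, including the fixed point 0).
With 8 cycles on 95 points, sign = (−1)^{95−8} = -1.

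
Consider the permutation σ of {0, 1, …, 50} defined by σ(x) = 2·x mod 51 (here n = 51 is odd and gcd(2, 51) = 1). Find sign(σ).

Trace 16: π^k(16) = [16, 32, 13, 26, 1, 2, 4] for k=0..6.
π_2 has 8 disjoint cycles with lengths [8, 8, 8, 8, 8, 8, 2, 1] on {0,…,50}.
51 − 8 = 43 transpositions; sign(π) = (−1)^43 = -1.

-1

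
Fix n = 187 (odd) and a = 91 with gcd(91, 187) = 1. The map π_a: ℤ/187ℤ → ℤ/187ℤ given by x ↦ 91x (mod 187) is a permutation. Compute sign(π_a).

-1

Start at x=86: 86 → 159 → 70 → 12 → 157 → 75 → 93 → … (one orbit).
Cycle type of π: 80×2 + 16 + 5×2 + 1; total 6 cycles.
n − c = 187 − 6 = 181; sign = (−1)^181 = -1.
(91|187)_J = -1 (Zolotarev's lemma cross-check).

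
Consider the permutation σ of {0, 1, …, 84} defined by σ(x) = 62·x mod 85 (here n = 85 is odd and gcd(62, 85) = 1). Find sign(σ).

Trace 7: π^k(7) = [7, 9, 48, 1, 62, 19, 73] for k=0..6.
Cycle lengths of π_62 on ℤ/85ℤ: [16, 16, 16, 16, 16, 4, 1]; 7 cycles in total.
n − c = 85 − 7 = 78; sign = (−1)^78 = +1.
The Jacobi symbol (62|85) = +1 (Zolotarev) agrees.

+1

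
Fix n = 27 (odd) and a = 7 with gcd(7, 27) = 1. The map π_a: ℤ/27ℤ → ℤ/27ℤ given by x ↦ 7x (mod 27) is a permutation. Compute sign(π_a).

+1

Start at x=19: 19 → 25 → 13 → 10 → 16 → 4 → 1 → … (one orbit).
7 cycles of lengths [9, 9, 3, 3, 1, 1, 1].
Σ(ℓ_i−1) = 27−7 = 20; sign = (−1)^20 = +1.
Check: (7/27) = +1 by Zolotarev.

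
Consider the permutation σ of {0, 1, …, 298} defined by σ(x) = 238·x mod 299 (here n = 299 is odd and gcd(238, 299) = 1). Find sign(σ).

Start at x=259: 259 → 48 → 62 → 105 → 173 → 211 → 285 → … (one orbit).
The orbit structure of x ↦ 238x mod 299: 9 orbits of sizes [66, 66, 66, 66, 11, 11, 6, 6, 1].
299 − 9 = 290 transpositions; sign(π) = (−1)^290 = +1.

+1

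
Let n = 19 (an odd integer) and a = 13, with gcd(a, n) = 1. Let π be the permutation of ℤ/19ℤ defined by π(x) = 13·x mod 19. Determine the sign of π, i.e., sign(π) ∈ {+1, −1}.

Start at x=18: 18 → 6 → 2 → 7 → 15 → 5 → 8 → … (one orbit).
Decompose π into cycles: lengths [18, 1] (2 cycles, including the fixed point 0).
sign(π) = (−1)^{n − #cycles} = (−1)^{19−2} = (−1)^17 = -1.
Via Zolotarev, sign(π_{13}) = (13|19) = -1.

-1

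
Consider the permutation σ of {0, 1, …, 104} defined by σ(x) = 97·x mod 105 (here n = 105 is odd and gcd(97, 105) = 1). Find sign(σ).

Start at x=1: 1 → 97 → 64 → 13 → 1 (one orbit).
Cycle type of π: 4×21 + 2×9 + 1×3; total 33 cycles.
33 cycles on 105: each ℓ→(−1)^(ℓ−1), product (−1)^72 = +1.

+1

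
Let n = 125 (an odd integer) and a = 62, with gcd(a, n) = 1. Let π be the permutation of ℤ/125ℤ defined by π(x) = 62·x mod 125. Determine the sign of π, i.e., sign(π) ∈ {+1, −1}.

Orbit of 56 under x↦62x: [56, 97, 14, 118, 66, 92, 79]… (length divides ord_125(62)).
Decompose π into cycles: lengths [100, 20, 4, 1] (4 cycles, including the fixed point 0).
4 cycles on 125: each ℓ→(−1)^(ℓ−1), product (−1)^121 = -1.

-1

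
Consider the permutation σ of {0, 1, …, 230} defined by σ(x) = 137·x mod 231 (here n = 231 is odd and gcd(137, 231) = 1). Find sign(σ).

Start at x=130: 130 → 23 → 148 → 179 → 37 → 218 → 67 → … (one orbit).
π_137 has 18 disjoint cycles with lengths [30, 30, 30, 30, 15, 15, 15, 15, 10, 10, 6, 6, 5, 5, 3, 3, 2, 1] on {0,…,230}.
18 cycles on 231: each ℓ→(−1)^(ℓ−1), product (−1)^213 = -1.
Check: (137/231) = -1 by Zolotarev.

-1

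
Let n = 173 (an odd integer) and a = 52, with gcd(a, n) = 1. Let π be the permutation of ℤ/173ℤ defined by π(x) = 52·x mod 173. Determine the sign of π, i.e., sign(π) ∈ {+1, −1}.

+1

Trace 138: π^k(138) = [138, 83, 164, 51, 57, 23, 158] for k=0..6.
Cycle lengths of π_52 on ℤ/173ℤ: [43, 43, 43, 43, 1]; 5 cycles in total.
Σ(ℓ_i−1) = 173−5 = 168; sign = (−1)^168 = +1.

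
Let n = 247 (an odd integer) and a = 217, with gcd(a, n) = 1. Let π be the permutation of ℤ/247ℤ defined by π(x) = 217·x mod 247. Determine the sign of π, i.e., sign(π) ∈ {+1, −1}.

Trace 170: π^k(170) = [170, 87, 107, 1, 217, 159] for k=0..5.
π_217 has 44 disjoint cycles with lengths [6, 6, 6, 6, 6, 6, 6, 6, 6, 6, 6, 6, 6, 6, 6, 6, 6, 6, 6, 6, 6, 6, 6, 6, 6, 6, 6, 6, 6, 6, 6, 6, 6, 6, 6, 6, 6, 6, 6, 3, 3, 3, 3, 1] on {0,…,246}.
44 cycles on 247: each ℓ→(−1)^(ℓ−1), product (−1)^203 = -1.
Check: (217/247) = -1 by Zolotarev.

-1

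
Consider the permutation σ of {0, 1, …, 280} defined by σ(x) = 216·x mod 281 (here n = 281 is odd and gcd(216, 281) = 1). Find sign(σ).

-1

Orbit of 216 under x↦216x: [216, 10, 193, 100, 244, 157, 192]… (length divides ord_281(216)).
Cycle lengths of π_216 on ℤ/281ℤ: [56, 56, 56, 56, 56, 1]; 6 cycles in total.
sign(π) = (−1)^{n − #cycles} = (−1)^{281−6} = (−1)^275 = -1.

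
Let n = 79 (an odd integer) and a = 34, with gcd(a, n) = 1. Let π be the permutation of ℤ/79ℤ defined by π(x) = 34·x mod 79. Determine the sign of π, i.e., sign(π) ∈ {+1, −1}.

-1

Trace 12: π^k(12) = [12, 13, 47, 18, 59, 31, 27] for k=0..6.
π_34 has 2 disjoint cycles with lengths [78, 1] on {0,…,78}.
sign(π) = (−1)^{n − #cycles} = (−1)^{79−2} = (−1)^77 = -1.
(34|79)_J = -1 (Zolotarev's lemma cross-check).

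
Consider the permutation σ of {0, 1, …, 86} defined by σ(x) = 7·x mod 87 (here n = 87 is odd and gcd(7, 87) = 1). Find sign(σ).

+1

Start at x=82: 82 → 52 → 16 → 25 → 1 → 7 → 49 → 82 (one orbit).
Cycle type of π: 7×12 + 1×3; total 15 cycles.
87 − 15 = 72 transpositions; sign(π) = (−1)^72 = +1.
Check: (7/87) = +1 by Zolotarev.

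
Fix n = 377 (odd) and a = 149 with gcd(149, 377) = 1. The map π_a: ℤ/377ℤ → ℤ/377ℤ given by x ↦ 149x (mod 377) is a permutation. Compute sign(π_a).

Orbit of 339 under x↦149x: [339, 370, 88, 294, 74, 93, 285]… (length divides ord_377(149)).
8 cycles of lengths [84, 84, 84, 84, 14, 14, 12, 1].
8 cycles on 377: each ℓ→(−1)^(ℓ−1), product (−1)^369 = -1.

-1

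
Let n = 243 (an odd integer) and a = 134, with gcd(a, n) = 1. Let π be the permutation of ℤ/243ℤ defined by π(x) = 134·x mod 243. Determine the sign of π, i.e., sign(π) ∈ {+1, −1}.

-1

Start at x=215: 215 → 136 → 242 → 109 → 26 → 82 → 53 → … (one orbit).
π_134 has 32 disjoint cycles with lengths [18, 18, 18, 18, 18, 18, 18, 18, 18, 6, 6, 6, 6, 6, 6, 6, 6, 6, 2, 2, 2, 2, 2, 2, 2, 2, 2, 2, 2, 2, 2, 1] on {0,…,242}.
With 32 cycles on 243 points, sign = (−1)^{243−32} = -1.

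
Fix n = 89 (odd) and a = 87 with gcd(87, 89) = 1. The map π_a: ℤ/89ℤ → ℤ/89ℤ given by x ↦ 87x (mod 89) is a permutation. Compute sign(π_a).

+1

Orbit of 73 under x↦87x: [73, 32, 25, 39, 11, 67, 44]… (length divides ord_89(87)).
Cycle type of π: 22×4 + 1; total 5 cycles.
89 − 5 = 84 transpositions; sign(π) = (−1)^84 = +1.
(87|89)_J = +1 (Zolotarev's lemma cross-check).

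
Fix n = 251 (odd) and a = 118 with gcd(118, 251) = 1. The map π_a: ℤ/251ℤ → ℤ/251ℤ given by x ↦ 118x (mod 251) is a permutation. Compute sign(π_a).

Trace 204: π^k(204) = [204, 227, 180, 156, 85, 241, 75] for k=0..6.
Cycle type of π: 125×2 + 1; total 3 cycles.
Σ(ℓ_i−1) = 251−3 = 248; sign = (−1)^248 = +1.

+1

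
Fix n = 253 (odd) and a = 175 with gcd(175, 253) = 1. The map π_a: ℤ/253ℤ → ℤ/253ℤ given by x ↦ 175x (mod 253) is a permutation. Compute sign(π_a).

+1

Start at x=153: 153 → 210 → 65 → 243 → 21 → 133 → 252 → … (one orbit).
Cycle lengths of π_175 on ℤ/253ℤ: [22, 22, 22, 22, 22, 22, 22, 22, 22, 22, 22, 2, 2, 2, 2, 2, 1]; 17 cycles in total.
sign(π) = (−1)^{n − #cycles} = (−1)^{253−17} = (−1)^236 = +1.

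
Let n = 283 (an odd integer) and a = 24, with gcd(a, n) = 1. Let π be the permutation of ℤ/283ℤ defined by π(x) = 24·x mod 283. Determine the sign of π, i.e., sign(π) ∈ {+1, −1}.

+1

Trace 127: π^k(127) = [127, 218, 138, 199, 248, 9, 216] for k=0..6.
The orbit structure of x ↦ 24x mod 283: 3 orbits of sizes [141, 141, 1].
sign(π) = (−1)^{n − #cycles} = (−1)^{283−3} = (−1)^280 = +1.
(24|283)_J = +1 (Zolotarev's lemma cross-check).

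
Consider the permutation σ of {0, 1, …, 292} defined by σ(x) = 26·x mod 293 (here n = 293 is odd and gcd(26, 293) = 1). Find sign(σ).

Trace 65: π^k(65) = [65, 225, 283, 33, 272, 40, 161] for k=0..6.
Decompose π into cycles: lengths [73, 73, 73, 73, 1] (5 cycles, including the fixed point 0).
n − c = 293 − 5 = 288; sign = (−1)^288 = +1.
Zolotarev: (26|293) = +1, matching the cycle-count sign.

+1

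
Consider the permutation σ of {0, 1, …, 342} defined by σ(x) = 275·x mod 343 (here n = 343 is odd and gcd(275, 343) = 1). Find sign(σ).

+1

Orbit of 1 under x↦275x: [1, 275, 165, 99, 128, 214, 197]… (length divides ord_343(275)).
31 cycles of lengths [21, 21, 21, 21, 21, 21, 21, 21, 21, 21, 21, 21, 21, 21, 3, 3, 3, 3, 3, 3, 3, 3, 3, 3, 3, 3, 3, 3, 3, 3, 1].
sign(π) = (−1)^{n − #cycles} = (−1)^{343−31} = (−1)^312 = +1.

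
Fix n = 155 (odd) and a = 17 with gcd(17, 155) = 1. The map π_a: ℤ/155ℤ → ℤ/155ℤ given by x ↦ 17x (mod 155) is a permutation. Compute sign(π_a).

Start at x=23: 23 → 81 → 137 → 4 → 68 → 71 → 122 → … (one orbit).
The orbit structure of x ↦ 17x mod 155: 5 orbits of sizes [60, 60, 30, 4, 1].
155 − 5 = 150 transpositions; sign(π) = (−1)^150 = +1.
Zolotarev: (17|155) = +1, matching the cycle-count sign.

+1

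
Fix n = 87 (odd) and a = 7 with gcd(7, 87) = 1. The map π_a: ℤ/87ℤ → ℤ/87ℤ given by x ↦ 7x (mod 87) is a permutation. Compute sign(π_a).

Trace 25: π^k(25) = [25, 1, 7, 49, 82, 52, 16] for k=0..6.
Cycle lengths of π_7 on ℤ/87ℤ: [7, 7, 7, 7, 7, 7, 7, 7, 7, 7, 7, 7, 1, 1, 1]; 15 cycles in total.
With 15 cycles on 87 points, sign = (−1)^{87−15} = +1.

+1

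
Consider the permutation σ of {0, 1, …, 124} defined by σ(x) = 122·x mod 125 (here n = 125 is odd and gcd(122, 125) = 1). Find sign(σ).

-1

Trace 43: π^k(43) = [43, 121, 12, 89, 108, 51, 97] for k=0..6.
The orbit structure of x ↦ 122x mod 125: 4 orbits of sizes [100, 20, 4, 1].
4 cycles on 125: each ℓ→(−1)^(ℓ−1), product (−1)^121 = -1.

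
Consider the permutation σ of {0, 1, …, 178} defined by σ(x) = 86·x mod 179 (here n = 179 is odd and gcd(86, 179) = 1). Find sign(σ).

-1

Start at x=52: 52 → 176 → 100 → 8 → 151 → 98 → 15 → … (one orbit).
Cycle lengths of π_86 on ℤ/179ℤ: [178, 1]; 2 cycles in total.
179 − 2 = 177 transpositions; sign(π) = (−1)^177 = -1.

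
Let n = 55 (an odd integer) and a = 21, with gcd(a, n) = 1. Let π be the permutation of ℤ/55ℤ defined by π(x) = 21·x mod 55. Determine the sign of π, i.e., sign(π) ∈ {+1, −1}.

-1

Start at x=21: 21 → 1 → 21 (one orbit).
Cycle type of π: 2×25 + 1×5; total 30 cycles.
n − c = 55 − 30 = 25; sign = (−1)^25 = -1.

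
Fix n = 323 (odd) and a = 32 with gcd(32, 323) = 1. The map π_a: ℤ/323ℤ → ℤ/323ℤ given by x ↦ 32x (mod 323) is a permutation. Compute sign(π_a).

Orbit of 281 under x↦32x: [281, 271, 274, 47, 212, 1, 32]… (length divides ord_323(32)).
π_32 has 8 disjoint cycles with lengths [72, 72, 72, 72, 18, 8, 8, 1] on {0,…,322}.
8 cycles on 323: each ℓ→(−1)^(ℓ−1), product (−1)^315 = -1.
Zolotarev: (32|323) = -1, matching the cycle-count sign.

-1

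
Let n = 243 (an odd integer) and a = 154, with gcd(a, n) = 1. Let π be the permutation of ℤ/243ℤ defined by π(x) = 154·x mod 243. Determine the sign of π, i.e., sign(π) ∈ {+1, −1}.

Trace 19: π^k(19) = [19, 10, 82, 235, 226, 55, 208] for k=0..6.
27 cycles of lengths [27, 27, 27, 27, 27, 27, 9, 9, 9, 9, 9, 9, 3, 3, 3, 3, 3, 3, 1, 1, 1, 1, 1, 1, 1, 1, 1].
Σ(ℓ_i−1) = 243−27 = 216; sign = (−1)^216 = +1.
(154|243)_J = +1 (Zolotarev's lemma cross-check).

+1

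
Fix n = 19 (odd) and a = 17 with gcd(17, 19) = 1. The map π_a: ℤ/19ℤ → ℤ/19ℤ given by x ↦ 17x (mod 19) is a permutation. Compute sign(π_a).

Start at x=11: 11 → 16 → 6 → 7 → 5 → 9 → 1 → … (one orbit).
Cycle type of π: 9×2 + 1; total 3 cycles.
Σ(ℓ_i−1) = 19−3 = 16; sign = (−1)^16 = +1.
Check: (17/19) = +1 by Zolotarev.

+1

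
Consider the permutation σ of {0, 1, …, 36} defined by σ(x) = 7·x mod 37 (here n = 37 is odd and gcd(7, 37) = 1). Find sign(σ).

+1

Trace 9: π^k(9) = [9, 26, 34, 16, 1, 7, 12] for k=0..6.
The orbit structure of x ↦ 7x mod 37: 5 orbits of sizes [9, 9, 9, 9, 1].
Σ(ℓ_i−1) = 37−5 = 32; sign = (−1)^32 = +1.
(7|37)_J = +1 (Zolotarev's lemma cross-check).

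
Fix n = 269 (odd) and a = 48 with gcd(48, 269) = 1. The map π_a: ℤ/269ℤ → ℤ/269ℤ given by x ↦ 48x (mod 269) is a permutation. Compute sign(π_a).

Orbit of 150 under x↦48x: [150, 206, 204, 108, 73, 7, 67]… (length divides ord_269(48)).
Decompose π into cycles: lengths [268, 1] (2 cycles, including the fixed point 0).
2 cycles on 269: each ℓ→(−1)^(ℓ−1), product (−1)^267 = -1.
Check: (48/269) = -1 by Zolotarev.

-1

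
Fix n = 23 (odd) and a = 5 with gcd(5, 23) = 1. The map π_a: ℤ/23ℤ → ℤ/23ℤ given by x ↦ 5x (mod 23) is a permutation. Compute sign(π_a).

-1

Start at x=6: 6 → 7 → 12 → 14 → 1 → 5 → 2 → … (one orbit).
The orbit structure of x ↦ 5x mod 23: 2 orbits of sizes [22, 1].
Σ(ℓ_i−1) = 23−2 = 21; sign = (−1)^21 = -1.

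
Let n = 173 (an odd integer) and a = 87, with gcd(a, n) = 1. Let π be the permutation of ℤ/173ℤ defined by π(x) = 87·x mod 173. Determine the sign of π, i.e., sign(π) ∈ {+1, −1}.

-1

Trace 131: π^k(131) = [131, 152, 76, 38, 19, 96, 48] for k=0..6.
π_87 has 2 disjoint cycles with lengths [172, 1] on {0,…,172}.
2 cycles on 173: each ℓ→(−1)^(ℓ−1), product (−1)^171 = -1.
(87|173)_J = -1 (Zolotarev's lemma cross-check).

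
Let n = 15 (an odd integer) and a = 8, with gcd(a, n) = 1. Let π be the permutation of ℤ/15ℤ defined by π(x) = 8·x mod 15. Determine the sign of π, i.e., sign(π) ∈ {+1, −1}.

Trace 4: π^k(4) = [4, 2, 1, 8] for k=0..3.
Cycle lengths of π_8 on ℤ/15ℤ: [4, 4, 4, 2, 1]; 5 cycles in total.
15 − 5 = 10 transpositions; sign(π) = (−1)^10 = +1.
(8|15)_J = +1 (Zolotarev's lemma cross-check).

+1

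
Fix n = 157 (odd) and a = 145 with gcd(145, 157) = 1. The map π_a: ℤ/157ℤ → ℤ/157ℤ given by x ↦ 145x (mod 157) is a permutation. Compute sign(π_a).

+1

Start at x=144: 144 → 156 → 12 → 13 → 1 → 145 → 144 (one orbit).
Cycle type of π: 6×26 + 1; total 27 cycles.
157 − 27 = 130 transpositions; sign(π) = (−1)^130 = +1.
Zolotarev: (145|157) = +1, matching the cycle-count sign.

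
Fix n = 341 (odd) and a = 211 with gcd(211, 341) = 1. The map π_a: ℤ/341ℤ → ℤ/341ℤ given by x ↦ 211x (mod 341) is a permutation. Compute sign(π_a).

-1

Orbit of 118 under x↦211x: [118, 5, 32, 273, 315, 311, 149]… (length divides ord_341(211)).
Decompose π into cycles: lengths [30, 30, 30, 30, 30, 30, 30, 30, 30, 30, 10, 3, 3, 3, 3, 3, 3, 3, 3, 3, 3, 1] (22 cycles, including the fixed point 0).
22 cycles on 341: each ℓ→(−1)^(ℓ−1), product (−1)^319 = -1.
Zolotarev: (211|341) = -1, matching the cycle-count sign.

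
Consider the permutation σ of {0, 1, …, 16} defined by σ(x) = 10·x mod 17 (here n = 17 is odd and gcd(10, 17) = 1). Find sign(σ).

-1

Trace 13: π^k(13) = [13, 11, 8, 12, 1, 10, 15] for k=0..6.
Cycle lengths of π_10 on ℤ/17ℤ: [16, 1]; 2 cycles in total.
With 2 cycles on 17 points, sign = (−1)^{17−2} = -1.
(10|17)_J = -1 (Zolotarev's lemma cross-check).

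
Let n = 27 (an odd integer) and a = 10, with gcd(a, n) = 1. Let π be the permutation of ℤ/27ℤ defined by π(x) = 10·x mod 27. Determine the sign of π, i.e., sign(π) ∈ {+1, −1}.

+1

Trace 10: π^k(10) = [10, 19, 1] for k=0..2.
Cycle lengths of π_10 on ℤ/27ℤ: [3, 3, 3, 3, 3, 3, 1, 1, 1, 1, 1, 1, 1, 1, 1]; 15 cycles in total.
Σ(ℓ_i−1) = 27−15 = 12; sign = (−1)^12 = +1.
Via Zolotarev, sign(π_{10}) = (10|27) = +1.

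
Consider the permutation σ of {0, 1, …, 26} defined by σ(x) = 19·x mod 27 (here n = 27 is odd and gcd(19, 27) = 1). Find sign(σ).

Orbit of 1 under x↦19x: [1, 19, 10]… (length divides ord_27(19)).
Cycle lengths of π_19 on ℤ/27ℤ: [3, 3, 3, 3, 3, 3, 1, 1, 1, 1, 1, 1, 1, 1, 1]; 15 cycles in total.
sign(π) = (−1)^{n − #cycles} = (−1)^{27−15} = (−1)^12 = +1.

+1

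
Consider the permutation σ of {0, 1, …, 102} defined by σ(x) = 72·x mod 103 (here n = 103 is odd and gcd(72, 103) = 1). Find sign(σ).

Orbit of 66 under x↦72x: [66, 14, 81, 64, 76, 13, 9]… (length divides ord_103(72)).
7 cycles of lengths [17, 17, 17, 17, 17, 17, 1].
103 − 7 = 96 transpositions; sign(π) = (−1)^96 = +1.
Check: (72/103) = +1 by Zolotarev.

+1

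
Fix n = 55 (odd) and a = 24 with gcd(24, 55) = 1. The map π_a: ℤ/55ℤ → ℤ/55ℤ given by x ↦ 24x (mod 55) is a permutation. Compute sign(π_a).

-1

Orbit of 16 under x↦24x: [16, 54, 31, 29, 36, 39, 1]… (length divides ord_55(24)).
Cycle type of π: 10×5 + 2×2 + 1; total 8 cycles.
55 − 8 = 47 transpositions; sign(π) = (−1)^47 = -1.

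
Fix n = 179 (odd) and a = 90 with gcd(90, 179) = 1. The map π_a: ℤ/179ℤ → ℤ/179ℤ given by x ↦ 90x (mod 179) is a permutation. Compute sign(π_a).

Start at x=31: 31 → 105 → 142 → 71 → 125 → 152 → 76 → … (one orbit).
The orbit structure of x ↦ 90x mod 179: 2 orbits of sizes [178, 1].
179 − 2 = 177 transpositions; sign(π) = (−1)^177 = -1.
Zolotarev: (90|179) = -1, matching the cycle-count sign.

-1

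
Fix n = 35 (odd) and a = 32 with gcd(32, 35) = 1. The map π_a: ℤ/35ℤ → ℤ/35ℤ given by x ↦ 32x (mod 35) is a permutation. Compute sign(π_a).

Orbit of 9 under x↦32x: [9, 8, 11, 2, 29, 18, 16]… (length divides ord_35(32)).
6 cycles of lengths [12, 12, 4, 3, 3, 1].
6 cycles on 35: each ℓ→(−1)^(ℓ−1), product (−1)^29 = -1.

-1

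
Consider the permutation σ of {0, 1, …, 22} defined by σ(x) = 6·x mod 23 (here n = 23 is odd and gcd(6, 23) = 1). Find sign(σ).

Start at x=8: 8 → 2 → 12 → 3 → 18 → 16 → 4 → … (one orbit).
3 cycles of lengths [11, 11, 1].
Σ(ℓ_i−1) = 23−3 = 20; sign = (−1)^20 = +1.

+1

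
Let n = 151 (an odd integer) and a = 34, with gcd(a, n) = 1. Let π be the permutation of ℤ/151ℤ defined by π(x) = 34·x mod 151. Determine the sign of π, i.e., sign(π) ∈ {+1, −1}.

+1

Orbit of 91 under x↦34x: [91, 74, 100, 78, 85, 21, 110]… (length divides ord_151(34)).
π_34 has 3 disjoint cycles with lengths [75, 75, 1] on {0,…,150}.
Σ(ℓ_i−1) = 151−3 = 148; sign = (−1)^148 = +1.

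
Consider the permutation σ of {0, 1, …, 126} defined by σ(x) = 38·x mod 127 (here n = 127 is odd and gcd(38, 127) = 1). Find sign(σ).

Orbit of 25 under x↦38x: [25, 61, 32, 73, 107, 2, 76]… (length divides ord_127(38)).
Decompose π into cycles: lengths [21, 21, 21, 21, 21, 21, 1] (7 cycles, including the fixed point 0).
n − c = 127 − 7 = 120; sign = (−1)^120 = +1.
(38|127)_J = +1 (Zolotarev's lemma cross-check).

+1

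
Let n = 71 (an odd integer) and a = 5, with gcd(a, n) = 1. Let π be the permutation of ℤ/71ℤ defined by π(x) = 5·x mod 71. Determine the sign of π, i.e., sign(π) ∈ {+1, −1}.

Trace 5: π^k(5) = [5, 25, 54, 57, 1] for k=0..4.
Decompose π into cycles: lengths [5, 5, 5, 5, 5, 5, 5, 5, 5, 5, 5, 5, 5, 5, 1] (15 cycles, including the fixed point 0).
sign(π) = (−1)^{n − #cycles} = (−1)^{71−15} = (−1)^56 = +1.

+1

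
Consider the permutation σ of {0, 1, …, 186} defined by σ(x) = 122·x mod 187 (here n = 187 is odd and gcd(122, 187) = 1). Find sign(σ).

Start at x=166: 166 → 56 → 100 → 45 → 67 → 133 → 144 → … (one orbit).
The orbit structure of x ↦ 122x mod 187: 22 orbits of sizes [16, 16, 16, 16, 16, 16, 16, 16, 16, 16, 16, 1, 1, 1, 1, 1, 1, 1, 1, 1, 1, 1].
187 − 22 = 165 transpositions; sign(π) = (−1)^165 = -1.

-1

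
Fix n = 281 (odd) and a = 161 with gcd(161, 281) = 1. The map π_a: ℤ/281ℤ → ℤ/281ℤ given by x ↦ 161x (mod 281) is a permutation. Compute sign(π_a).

-1

Orbit of 177 under x↦161x: [177, 116, 130, 136, 259, 111, 168]… (length divides ord_281(161)).
Decompose π into cycles: lengths [280, 1] (2 cycles, including the fixed point 0).
2 cycles on 281: each ℓ→(−1)^(ℓ−1), product (−1)^279 = -1.
(161|281)_J = -1 (Zolotarev's lemma cross-check).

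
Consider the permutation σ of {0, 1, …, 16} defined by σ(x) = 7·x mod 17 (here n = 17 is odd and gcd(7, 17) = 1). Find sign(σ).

-1

Start at x=16: 16 → 10 → 2 → 14 → 13 → 6 → 8 → … (one orbit).
Cycle lengths of π_7 on ℤ/17ℤ: [16, 1]; 2 cycles in total.
Σ(ℓ_i−1) = 17−2 = 15; sign = (−1)^15 = -1.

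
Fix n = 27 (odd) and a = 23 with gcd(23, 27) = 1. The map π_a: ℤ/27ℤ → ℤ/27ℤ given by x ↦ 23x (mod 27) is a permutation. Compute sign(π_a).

Start at x=17: 17 → 13 → 2 → 19 → 5 → 7 → 26 → … (one orbit).
The orbit structure of x ↦ 23x mod 27: 4 orbits of sizes [18, 6, 2, 1].
27 − 4 = 23 transpositions; sign(π) = (−1)^23 = -1.

-1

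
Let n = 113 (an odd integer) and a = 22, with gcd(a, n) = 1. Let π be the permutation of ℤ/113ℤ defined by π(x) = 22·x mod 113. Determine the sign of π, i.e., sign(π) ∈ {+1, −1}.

+1

Start at x=30: 30 → 95 → 56 → 102 → 97 → 100 → 53 → … (one orbit).
Cycle lengths of π_22 on ℤ/113ℤ: [56, 56, 1]; 3 cycles in total.
sign(π) = (−1)^{n − #cycles} = (−1)^{113−3} = (−1)^110 = +1.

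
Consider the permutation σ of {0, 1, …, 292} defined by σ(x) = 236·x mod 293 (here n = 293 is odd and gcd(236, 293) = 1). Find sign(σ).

Start at x=279: 279 → 212 → 222 → 238 → 205 → 35 → 56 → … (one orbit).
3 cycles of lengths [146, 146, 1].
With 3 cycles on 293 points, sign = (−1)^{293−3} = +1.
(236|293)_J = +1 (Zolotarev's lemma cross-check).

+1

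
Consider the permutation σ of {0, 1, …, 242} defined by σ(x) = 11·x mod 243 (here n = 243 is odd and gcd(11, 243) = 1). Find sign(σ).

-1

Trace 83: π^k(83) = [83, 184, 80, 151, 203, 46, 20] for k=0..6.
The orbit structure of x ↦ 11x mod 243: 6 orbits of sizes [162, 54, 18, 6, 2, 1].
243 − 6 = 237 transpositions; sign(π) = (−1)^237 = -1.
Check: (11/243) = -1 by Zolotarev.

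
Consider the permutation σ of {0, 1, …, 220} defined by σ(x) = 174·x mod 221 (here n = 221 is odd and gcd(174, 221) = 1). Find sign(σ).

-1

Start at x=1: 1 → 174 → 220 → 47 → 1 (one orbit).
Cycle lengths of π_174 on ℤ/221ℤ: [4, 4, 4, 4, 4, 4, 4, 4, 4, 4, 4, 4, 4, 4, 4, 4, 4, 4, 4, 4, 4, 4, 4, 4, 4, 4, 4, 4, 4, 4, 4, 4, 4, 4, 4, 4, 4, 4, 4, 4, 4, 4, 4, 4, 4, 4, 4, 4, 4, 4, 4, 4, 4, 4, 4, 1]; 56 cycles in total.
56 cycles on 221: each ℓ→(−1)^(ℓ−1), product (−1)^165 = -1.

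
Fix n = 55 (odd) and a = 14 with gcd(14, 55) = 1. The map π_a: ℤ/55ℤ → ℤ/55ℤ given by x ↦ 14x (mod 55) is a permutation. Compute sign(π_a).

Orbit of 49 under x↦14x: [49, 26, 34, 36, 9, 16, 4]… (length divides ord_55(14)).
9 cycles of lengths [10, 10, 10, 10, 5, 5, 2, 2, 1].
9 cycles on 55: each ℓ→(−1)^(ℓ−1), product (−1)^46 = +1.
The Jacobi symbol (14|55) = +1 (Zolotarev) agrees.

+1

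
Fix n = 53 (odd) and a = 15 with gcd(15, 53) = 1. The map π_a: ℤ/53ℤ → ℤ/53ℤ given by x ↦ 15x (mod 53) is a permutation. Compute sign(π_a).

+1

Start at x=1: 1 → 15 → 13 → 36 → 10 → 44 → 24 → … (one orbit).
Cycle type of π: 13×4 + 1; total 5 cycles.
Σ(ℓ_i−1) = 53−5 = 48; sign = (−1)^48 = +1.
Zolotarev: (15|53) = +1, matching the cycle-count sign.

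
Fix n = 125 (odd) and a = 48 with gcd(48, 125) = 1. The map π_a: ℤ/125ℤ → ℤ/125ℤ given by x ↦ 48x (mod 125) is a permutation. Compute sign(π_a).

-1

Start at x=87: 87 → 51 → 73 → 4 → 67 → 91 → 118 → … (one orbit).
Cycle type of π: 100 + 20 + 4 + 1; total 4 cycles.
n − c = 125 − 4 = 121; sign = (−1)^121 = -1.
Zolotarev: (48|125) = -1, matching the cycle-count sign.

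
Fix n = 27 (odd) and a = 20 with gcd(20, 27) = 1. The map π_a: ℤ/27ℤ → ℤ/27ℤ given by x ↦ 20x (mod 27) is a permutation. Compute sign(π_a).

Orbit of 13 under x↦20x: [13, 17, 16, 23, 1, 20, 22]… (length divides ord_27(20)).
π_20 has 4 disjoint cycles with lengths [18, 6, 2, 1] on {0,…,26}.
27 − 4 = 23 transpositions; sign(π) = (−1)^23 = -1.

-1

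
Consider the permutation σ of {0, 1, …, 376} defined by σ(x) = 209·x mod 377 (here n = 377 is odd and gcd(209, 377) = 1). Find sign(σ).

Start at x=339: 339 → 352 → 53 → 144 → 313 → 196 → 248 → … (one orbit).
39 cycles of lengths [14, 14, 14, 14, 14, 14, 14, 14, 14, 14, 14, 14, 14, 14, 14, 14, 14, 14, 14, 14, 14, 14, 14, 14, 14, 14, 1, 1, 1, 1, 1, 1, 1, 1, 1, 1, 1, 1, 1].
n − c = 377 − 39 = 338; sign = (−1)^338 = +1.
(209|377)_J = +1 (Zolotarev's lemma cross-check).

+1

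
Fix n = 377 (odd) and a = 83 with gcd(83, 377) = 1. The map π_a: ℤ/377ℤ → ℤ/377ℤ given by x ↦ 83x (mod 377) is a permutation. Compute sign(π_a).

Trace 281: π^k(281) = [281, 326, 291, 25, 190, 313, 343] for k=0..6.
π_83 has 20 disjoint cycles with lengths [28, 28, 28, 28, 28, 28, 28, 28, 28, 28, 28, 28, 7, 7, 7, 7, 4, 4, 4, 1] on {0,…,376}.
377 − 20 = 357 transpositions; sign(π) = (−1)^357 = -1.
Check: (83/377) = -1 by Zolotarev.

-1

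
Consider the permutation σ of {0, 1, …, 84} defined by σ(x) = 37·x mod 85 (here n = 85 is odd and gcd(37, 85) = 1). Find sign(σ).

+1

Start at x=9: 9 → 78 → 81 → 22 → 49 → 28 → 16 → … (one orbit).
The orbit structure of x ↦ 37x mod 85: 7 orbits of sizes [16, 16, 16, 16, 16, 4, 1].
With 7 cycles on 85 points, sign = (−1)^{85−7} = +1.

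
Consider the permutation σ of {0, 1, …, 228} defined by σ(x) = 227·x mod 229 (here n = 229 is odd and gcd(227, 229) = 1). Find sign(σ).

-1

Orbit of 43 under x↦227x: [43, 143, 172, 114, 1, 227, 4]… (length divides ord_229(227)).
The orbit structure of x ↦ 227x mod 229: 4 orbits of sizes [76, 76, 76, 1].
sign(π) = (−1)^{n − #cycles} = (−1)^{229−4} = (−1)^225 = -1.
Zolotarev: (227|229) = -1, matching the cycle-count sign.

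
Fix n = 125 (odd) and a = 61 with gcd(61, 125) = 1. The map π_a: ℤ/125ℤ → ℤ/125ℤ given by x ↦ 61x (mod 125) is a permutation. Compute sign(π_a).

+1

Start at x=31: 31 → 16 → 101 → 36 → 71 → 81 → 66 → … (one orbit).
The orbit structure of x ↦ 61x mod 125: 13 orbits of sizes [25, 25, 25, 25, 5, 5, 5, 5, 1, 1, 1, 1, 1].
With 13 cycles on 125 points, sign = (−1)^{125−13} = +1.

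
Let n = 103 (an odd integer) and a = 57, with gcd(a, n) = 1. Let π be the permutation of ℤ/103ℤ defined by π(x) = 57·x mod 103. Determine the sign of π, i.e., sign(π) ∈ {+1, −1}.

-1

Orbit of 102 under x↦57x: [102, 46, 47, 1, 57, 56]… (length divides ord_103(57)).
Cycle lengths of π_57 on ℤ/103ℤ: [6, 6, 6, 6, 6, 6, 6, 6, 6, 6, 6, 6, 6, 6, 6, 6, 6, 1]; 18 cycles in total.
18 cycles on 103: each ℓ→(−1)^(ℓ−1), product (−1)^85 = -1.
Check: (57/103) = -1 by Zolotarev.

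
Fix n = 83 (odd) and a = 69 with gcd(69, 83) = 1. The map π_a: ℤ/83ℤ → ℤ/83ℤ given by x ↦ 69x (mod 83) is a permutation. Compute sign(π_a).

Start at x=3: 3 → 41 → 7 → 68 → 44 → 48 → 75 → … (one orbit).
3 cycles of lengths [41, 41, 1].
With 3 cycles on 83 points, sign = (−1)^{83−3} = +1.

+1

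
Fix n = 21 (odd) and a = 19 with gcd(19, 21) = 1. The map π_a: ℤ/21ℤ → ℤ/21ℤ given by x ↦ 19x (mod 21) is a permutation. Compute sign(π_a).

Orbit of 1 under x↦19x: [1, 19, 4, 13, 16, 10]… (length divides ord_21(19)).
The orbit structure of x ↦ 19x mod 21: 6 orbits of sizes [6, 6, 6, 1, 1, 1].
sign(π) = (−1)^{n − #cycles} = (−1)^{21−6} = (−1)^15 = -1.
The Jacobi symbol (19|21) = -1 (Zolotarev) agrees.

-1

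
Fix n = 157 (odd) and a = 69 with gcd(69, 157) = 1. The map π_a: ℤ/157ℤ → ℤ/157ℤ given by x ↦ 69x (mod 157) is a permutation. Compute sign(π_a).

-1

Orbit of 51 under x↦69x: [51, 65, 89, 18, 143, 133, 71]… (length divides ord_157(69)).
Cycle lengths of π_69 on ℤ/157ℤ: [156, 1]; 2 cycles in total.
157 − 2 = 155 transpositions; sign(π) = (−1)^155 = -1.
Check: (69/157) = -1 by Zolotarev.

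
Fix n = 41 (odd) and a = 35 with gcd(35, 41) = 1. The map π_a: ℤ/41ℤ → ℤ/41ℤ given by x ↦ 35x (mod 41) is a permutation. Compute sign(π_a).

-1

Orbit of 34 under x↦35x: [34, 1, 35, 36, 30, 25, 14]… (length divides ord_41(35)).
Cycle type of π: 40 + 1; total 2 cycles.
41 − 2 = 39 transpositions; sign(π) = (−1)^39 = -1.
Via Zolotarev, sign(π_{35}) = (35|41) = -1.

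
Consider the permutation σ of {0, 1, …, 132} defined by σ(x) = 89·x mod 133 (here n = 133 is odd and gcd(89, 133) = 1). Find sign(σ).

+1

Trace 89: π^k(89) = [89, 74, 69, 23, 52, 106, 124] for k=0..6.
π_89 has 9 disjoint cycles with lengths [18, 18, 18, 18, 18, 18, 18, 6, 1] on {0,…,132}.
With 9 cycles on 133 points, sign = (−1)^{133−9} = +1.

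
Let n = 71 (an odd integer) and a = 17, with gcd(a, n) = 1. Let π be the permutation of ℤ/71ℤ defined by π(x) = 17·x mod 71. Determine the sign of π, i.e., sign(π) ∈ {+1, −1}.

Start at x=5: 5 → 14 → 25 → 70 → 54 → 66 → 57 → … (one orbit).
π_17 has 8 disjoint cycles with lengths [10, 10, 10, 10, 10, 10, 10, 1] on {0,…,70}.
8 cycles on 71: each ℓ→(−1)^(ℓ−1), product (−1)^63 = -1.
Zolotarev: (17|71) = -1, matching the cycle-count sign.

-1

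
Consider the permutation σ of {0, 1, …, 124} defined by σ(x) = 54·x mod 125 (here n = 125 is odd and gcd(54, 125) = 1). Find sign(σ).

+1

Orbit of 76 under x↦54x: [76, 104, 116, 14, 6, 74, 121]… (length divides ord_125(54)).
7 cycles of lengths [50, 50, 10, 10, 2, 2, 1].
125 − 7 = 118 transpositions; sign(π) = (−1)^118 = +1.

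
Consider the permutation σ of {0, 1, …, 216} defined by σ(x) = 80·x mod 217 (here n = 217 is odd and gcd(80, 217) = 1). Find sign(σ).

Orbit of 190 under x↦80x: [190, 10, 149, 202, 102, 131, 64]… (length divides ord_217(80)).
Cycle type of π: 30×6 + 15×2 + 6 + 1; total 10 cycles.
sign(π) = (−1)^{n − #cycles} = (−1)^{217−10} = (−1)^207 = -1.

-1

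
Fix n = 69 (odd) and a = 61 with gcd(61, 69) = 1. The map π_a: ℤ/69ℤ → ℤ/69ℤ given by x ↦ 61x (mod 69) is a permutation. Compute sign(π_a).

-1

Orbit of 10 under x↦61x: [10, 58, 19, 55, 43, 1, 61]… (length divides ord_69(61)).
π_61 has 6 disjoint cycles with lengths [22, 22, 22, 1, 1, 1] on {0,…,68}.
69 − 6 = 63 transpositions; sign(π) = (−1)^63 = -1.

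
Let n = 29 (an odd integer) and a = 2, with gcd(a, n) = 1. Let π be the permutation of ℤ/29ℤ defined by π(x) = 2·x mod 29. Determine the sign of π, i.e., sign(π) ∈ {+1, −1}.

Start at x=28: 28 → 27 → 25 → 21 → 13 → 26 → 23 → … (one orbit).
2 cycles of lengths [28, 1].
Σ(ℓ_i−1) = 29−2 = 27; sign = (−1)^27 = -1.
Via Zolotarev, sign(π_{2}) = (2|29) = -1.

-1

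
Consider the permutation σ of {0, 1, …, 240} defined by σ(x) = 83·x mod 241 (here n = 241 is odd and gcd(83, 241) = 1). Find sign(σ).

Start at x=177: 177 → 231 → 134 → 36 → 96 → 15 → 40 → … (one orbit).
The orbit structure of x ↦ 83x mod 241: 5 orbits of sizes [60, 60, 60, 60, 1].
241 − 5 = 236 transpositions; sign(π) = (−1)^236 = +1.
Zolotarev: (83|241) = +1, matching the cycle-count sign.

+1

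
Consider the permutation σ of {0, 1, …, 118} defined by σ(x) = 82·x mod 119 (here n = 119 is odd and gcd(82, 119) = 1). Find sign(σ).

Orbit of 9 under x↦82x: [9, 24, 64, 12, 32, 6, 16]… (length divides ord_119(82)).
Decompose π into cycles: lengths [48, 48, 16, 6, 1] (5 cycles, including the fixed point 0).
n − c = 119 − 5 = 114; sign = (−1)^114 = +1.
The Jacobi symbol (82|119) = +1 (Zolotarev) agrees.

+1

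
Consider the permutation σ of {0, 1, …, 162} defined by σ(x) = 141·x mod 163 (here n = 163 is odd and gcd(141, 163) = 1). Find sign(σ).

-1

Orbit of 136 under x↦141x: [136, 105, 135, 127, 140, 17, 115]… (length divides ord_163(141)).
The orbit structure of x ↦ 141x mod 163: 4 orbits of sizes [54, 54, 54, 1].
Σ(ℓ_i−1) = 163−4 = 159; sign = (−1)^159 = -1.
Check: (141/163) = -1 by Zolotarev.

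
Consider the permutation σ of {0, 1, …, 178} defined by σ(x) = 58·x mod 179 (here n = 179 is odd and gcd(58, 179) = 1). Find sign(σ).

Trace 119: π^k(119) = [119, 100, 72, 59, 21, 144, 118] for k=0..6.
Cycle lengths of π_58 on ℤ/179ℤ: [178, 1]; 2 cycles in total.
Σ(ℓ_i−1) = 179−2 = 177; sign = (−1)^177 = -1.
The Jacobi symbol (58|179) = -1 (Zolotarev) agrees.

-1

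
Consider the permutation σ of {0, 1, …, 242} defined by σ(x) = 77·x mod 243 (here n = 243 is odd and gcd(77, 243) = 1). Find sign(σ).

-1

Trace 181: π^k(181) = [181, 86, 61, 80, 85, 227, 226] for k=0..6.
Cycle type of π: 162 + 54 + 18 + 6 + 2 + 1; total 6 cycles.
sign(π) = (−1)^{n − #cycles} = (−1)^{243−6} = (−1)^237 = -1.
The Jacobi symbol (77|243) = -1 (Zolotarev) agrees.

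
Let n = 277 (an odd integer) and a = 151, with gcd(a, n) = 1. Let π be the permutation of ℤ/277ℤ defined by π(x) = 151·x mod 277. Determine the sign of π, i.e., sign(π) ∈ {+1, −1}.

Trace 117: π^k(117) = [117, 216, 207, 233, 4, 50, 71] for k=0..6.
Cycle type of π: 276 + 1; total 2 cycles.
Σ(ℓ_i−1) = 277−2 = 275; sign = (−1)^275 = -1.
(151|277)_J = -1 (Zolotarev's lemma cross-check).

-1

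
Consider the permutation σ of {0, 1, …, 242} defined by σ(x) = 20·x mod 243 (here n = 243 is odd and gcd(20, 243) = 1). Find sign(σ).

-1

Trace 70: π^k(70) = [70, 185, 55, 128, 130, 170, 241] for k=0..6.
Cycle type of π: 162 + 54 + 18 + 6 + 2 + 1; total 6 cycles.
n − c = 243 − 6 = 237; sign = (−1)^237 = -1.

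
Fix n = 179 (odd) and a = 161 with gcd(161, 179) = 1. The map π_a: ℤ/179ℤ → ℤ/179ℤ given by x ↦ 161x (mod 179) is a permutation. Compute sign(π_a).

+1

Trace 64: π^k(64) = [64, 101, 151, 146, 57, 48, 31] for k=0..6.
π_161 has 3 disjoint cycles with lengths [89, 89, 1] on {0,…,178}.
With 3 cycles on 179 points, sign = (−1)^{179−3} = +1.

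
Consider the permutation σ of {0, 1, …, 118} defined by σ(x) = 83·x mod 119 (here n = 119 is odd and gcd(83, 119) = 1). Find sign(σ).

-1

Trace 111: π^k(111) = [111, 50, 104, 64, 76, 1, 83] for k=0..6.
Cycle type of π: 8×14 + 2×3 + 1; total 18 cycles.
n − c = 119 − 18 = 101; sign = (−1)^101 = -1.
Via Zolotarev, sign(π_{83}) = (83|119) = -1.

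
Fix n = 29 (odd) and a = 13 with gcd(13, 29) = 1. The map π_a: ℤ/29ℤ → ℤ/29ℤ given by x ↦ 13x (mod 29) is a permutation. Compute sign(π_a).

Start at x=28: 28 → 16 → 5 → 7 → 4 → 23 → 9 → … (one orbit).
Decompose π into cycles: lengths [14, 14, 1] (3 cycles, including the fixed point 0).
3 cycles on 29: each ℓ→(−1)^(ℓ−1), product (−1)^26 = +1.
(13|29)_J = +1 (Zolotarev's lemma cross-check).

+1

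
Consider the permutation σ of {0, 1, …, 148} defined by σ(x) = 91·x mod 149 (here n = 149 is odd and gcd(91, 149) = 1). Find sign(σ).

Orbit of 77 under x↦91x: [77, 4, 66, 46, 14, 82, 12]… (length divides ord_149(91)).
Cycle lengths of π_91 on ℤ/149ℤ: [148, 1]; 2 cycles in total.
n − c = 149 − 2 = 147; sign = (−1)^147 = -1.
Via Zolotarev, sign(π_{91}) = (91|149) = -1.

-1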